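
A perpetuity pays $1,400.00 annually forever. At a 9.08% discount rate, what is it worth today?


Formula: PV = C / r
Substituting: PV = $1,400.00 / 0.0908
PV = $15,418.50

$15,418.50


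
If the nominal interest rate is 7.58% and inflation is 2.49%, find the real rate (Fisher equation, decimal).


Formula: (1 + r_real) = (1 + r_nom) / (1 + inflation)
Substituting: (1 + r_real) = 1.0758 / 1.0249
(1 + r_real) = 1.049663
r_real = 1.049663 - 1 = 0.049663

0.049663


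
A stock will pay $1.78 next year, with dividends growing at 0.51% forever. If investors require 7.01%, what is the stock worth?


Formula: P = D1 / (r - g)
Spread: r - g = 0.0701 - 0.0051 = 0.065
Substituting: P = $1.78 / 0.065
P = $27.38

$27.38


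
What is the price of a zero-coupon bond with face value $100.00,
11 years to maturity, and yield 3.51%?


Formula: Price = FV / (1 + r)^n
Substituting: Price = $100.00 / (1 + 0.0351)^11
Discount factor: (1.0351)^11 = 1.461522
Price = $100.00 / 1.461522 = $68.42

$68.42


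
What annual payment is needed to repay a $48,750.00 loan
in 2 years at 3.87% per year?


Formula: PMT = PV * r / (1 - (1+r)^(-n))
Denominator: 1 - (1 + 0.0387)^(-2) = 0.073128
Numerator: $48,750.00 * 0.0387 = 1886.625
PMT = 1886.625 / 0.073128 = $25,798.92

$25,798.92


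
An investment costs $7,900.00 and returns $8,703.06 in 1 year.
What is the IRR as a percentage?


Formula: IRR = C1/C0 - 1
Substituting: IRR = $8,703.06 / $7,900.00 - 1
Ratio: 1.101653 - 1 = 0.101653
IRR = 10.1653%

10.1653%


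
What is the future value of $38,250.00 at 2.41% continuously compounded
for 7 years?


Formula: FV = P * e^(r*t)
Exponent: r*t = 0.0241 * 7 = 0.1687
e^(0.1687) = 1.183765
FV = $38,250.00 * 1.183765 = $45,279.01

$45,279.01


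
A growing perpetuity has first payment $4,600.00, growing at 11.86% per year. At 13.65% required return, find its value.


Formula: PV = C / (r - g)
Spread: r - g = 0.1365 - 0.1186 = 0.0179
Substituting: PV = $4,600.00 / 0.0179
PV = $256,983.24

$256,983.24


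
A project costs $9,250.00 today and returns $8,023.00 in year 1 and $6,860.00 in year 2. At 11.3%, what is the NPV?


Formula: NPV = C0 + C1/(1+r) + C2/(1+r)^2
Discount C1: $8,023.00 / (1 + 0.113) = $7,208.45
Discount C2: $6,860.00 / (1 + 0.113)^2 = $5,537.76
NPV = -$9,250.00 + $7,208.45 + $5,537.76 = $3,496.20

$3,496.20


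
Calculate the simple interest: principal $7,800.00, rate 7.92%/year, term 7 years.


Formula: I = P * r * t
Substituting: I = $7,800.00 * 0.0792 * 7
Step: I = $7,800.00 * 0.5544
I = $4,324.32

$4,324.32


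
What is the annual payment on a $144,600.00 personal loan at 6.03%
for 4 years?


Formula: PMT = PV * r / (1 - (1+r)^(-n))
Denominator: 1 - (1 + 0.0603)^(-4) = 0.208802
Numerator: $144,600.00 * 0.0603 = 8719.38
PMT = 8719.38 / 0.208802 = $41,759.00

$41,759.00


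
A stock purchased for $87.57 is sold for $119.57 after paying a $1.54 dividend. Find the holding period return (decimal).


Formula: HPR = (P1 - P0 + D) / P0
Gain: $119.57 - $87.57 + $1.54 = $33.54
HPR = $33.54 / $87.57 = 0.383

0.383


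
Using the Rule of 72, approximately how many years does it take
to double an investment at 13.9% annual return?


Formula: Years ≈ 72 / r
Substituting: Years ≈ 72 / 13.9
Years ≈ 5.2

5.2 years


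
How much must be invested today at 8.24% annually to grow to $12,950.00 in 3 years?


Formula: PV = FV / (1 + r)^n
Substituting: PV = $12,950.00 / (1 + 0.0824)^3
Discount factor: (1.0824)^3 = 1.268129
PV = $12,950.00 / 1.268129 = $10,211.90

$10,211.90


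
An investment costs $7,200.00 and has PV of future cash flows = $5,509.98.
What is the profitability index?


Formula: PI = PV(cash flows) / initial investment
Substituting: PI = $5,509.98 / $7,200.00
PI = 0.7653

0.7653


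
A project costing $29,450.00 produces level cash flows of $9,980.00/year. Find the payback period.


Formula: Payback = investment / annual cash flow
Substituting: Payback = $29,450.00 / $9,980.00
Payback = 2.9509 years

2.9509 years


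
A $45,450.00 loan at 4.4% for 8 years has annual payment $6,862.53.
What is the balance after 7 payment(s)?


Formula: Balance = PV*(1+r)^k - PMT*((1+r)^k - 1)/r
Growth: (1 + 0.044)^7 = 1.351772
Accumulated factor: ((1+r)^k - 1)/r = 7.994821
Balance = $45,450.00 * 1.351772 - $6,862.53 * 7.994821
Balance = $6,573.34

$6,573.34


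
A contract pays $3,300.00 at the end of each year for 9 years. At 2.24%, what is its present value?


Formula: PV = PMT * (1 - (1+r)^(-n)) / r
Discount factor: (1 + 0.0224)^(-9) = 0.819242
Bracket: 1 - 0.819242 = 0.180758
PV = $3,300.00 * 0.180758 / 0.0224 = $26,629.46

$26,629.46


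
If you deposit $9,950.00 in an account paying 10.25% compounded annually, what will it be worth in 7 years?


Formula: FV = P * (1 + r)^n
Substituting: FV = $9,950.00 * (1 + 0.1025)^7
Growth factor: (1.1025)^7 = 1.979932
FV = $9,950.00 * 1.979932 = $19,700.32

$19,700.32


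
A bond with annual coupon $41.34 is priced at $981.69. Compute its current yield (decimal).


Formula: Current yield = annual coupon / price
Substituting: CY = $41.34 / $981.69
CY = 0.042111

0.042111


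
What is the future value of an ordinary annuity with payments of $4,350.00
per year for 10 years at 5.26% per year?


Formula: FV = PMT * ((1+r)^n - 1) / r
Growth factor: (1 + 0.0526)^10 = 1.669682
Numerator: 1.669682 - 1 = 0.669682
FV = $4,350.00 * 0.669682 / 0.0526 = $55,382.41

$55,382.41


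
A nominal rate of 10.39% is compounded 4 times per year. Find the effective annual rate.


Formula: EAR = (1 + r/m)^m - 1
Period rate: r/m = 0.1039 / 4 = 0.025975
Compounding: (1 + 0.025975)^4 = 1.108019
EAR = 1.108019 - 1 = 0.108019

0.108019


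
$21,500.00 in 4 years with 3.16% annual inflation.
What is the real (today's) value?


Formula: Real value = nominal / (1 + inflation)^years
Price level: (1 + 0.0316)^4 = 1.132519
Real value = $21,500.00 / 1.132519 = $18,984.24

$18,984.24


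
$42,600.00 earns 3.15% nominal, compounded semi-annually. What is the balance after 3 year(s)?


Formula: FV = P * (1 + r/m)^(m*t)
Period rate: r/m = 0.0315 / 2 = 0.01575
Total periods: m*t = 2 * 3 = 6
Growth factor: (1 + 0.01575)^6 = 1.0983
FV = $42,600.00 * 1.0983 = $46,787.58

$46,787.58


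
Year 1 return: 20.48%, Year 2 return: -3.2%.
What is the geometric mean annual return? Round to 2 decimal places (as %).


Formula: Geometric mean = ((1+r1)*(1+r2))^(1/2) - 1
Product: (1 + 0.2048) * (1 + -0.032) = 1.2048 * 0.968 = 1.166246
Square root: 1.166246^0.5 = 1.079929
Geometric mean = 1.079929 - 1 = 0.079929
As percentage: 7.99%

7.99%


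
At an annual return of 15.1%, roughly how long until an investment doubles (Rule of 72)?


Formula: Years ≈ 72 / r
Substituting: Years ≈ 72 / 15.1
Years ≈ 4.8

4.8 years


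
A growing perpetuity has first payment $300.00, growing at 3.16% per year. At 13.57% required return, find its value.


Formula: PV = C / (r - g)
Spread: r - g = 0.1357 - 0.0316 = 0.1041
Substituting: PV = $300.00 / 0.1041
PV = $2,881.84

$2,881.84


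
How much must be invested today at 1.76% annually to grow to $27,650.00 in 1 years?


Formula: PV = FV / (1 + r)^n
Substituting: PV = $27,650.00 / (1 + 0.0176)^1
Discount factor: (1.0176)^1 = 1.0176
PV = $27,650.00 / 1.0176 = $27,171.78

$27,171.78


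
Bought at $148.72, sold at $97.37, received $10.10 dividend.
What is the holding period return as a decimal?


Formula: HPR = (P1 - P0 + D) / P0
Gain: $97.37 - $148.72 + $10.10 = -$41.25
HPR = -$41.25 / $148.72 = -0.2774

-0.2774


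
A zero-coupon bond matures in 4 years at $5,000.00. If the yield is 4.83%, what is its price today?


Formula: Price = FV / (1 + r)^n
Substituting: Price = $5,000.00 / (1 + 0.0483)^4
Discount factor: (1.0483)^4 = 1.207653
Price = $5,000.00 / 1.207653 = $4,140.26

$4,140.26


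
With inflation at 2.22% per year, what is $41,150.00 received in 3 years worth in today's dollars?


Formula: Real value = nominal / (1 + inflation)^years
Price level: (1 + 0.0222)^3 = 1.068089
Real value = $41,150.00 / 1.068089 = $38,526.74

$38,526.74


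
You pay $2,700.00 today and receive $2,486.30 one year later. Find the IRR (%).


Formula: IRR = C1/C0 - 1
Substituting: IRR = $2,486.30 / $2,700.00 - 1
Ratio: 0.920852 - 1 = -0.079148
IRR = -7.9148%

-7.9148%


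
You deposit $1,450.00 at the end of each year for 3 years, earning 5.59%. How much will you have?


Formula: FV = PMT * ((1+r)^n - 1) / r
Growth factor: (1 + 0.0559)^3 = 1.177249
Numerator: 1.177249 - 1 = 0.177249
FV = $1,450.00 * 0.177249 / 0.0559 = $4,597.70

$4,597.70


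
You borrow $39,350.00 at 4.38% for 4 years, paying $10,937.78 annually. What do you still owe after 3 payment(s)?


Formula: Balance = PV*(1+r)^k - PMT*((1+r)^k - 1)/r
Growth: (1 + 0.0438)^3 = 1.137239
Accumulated factor: ((1+r)^k - 1)/r = 3.133318
Balance = $39,350.00 * 1.137239 - $10,937.78 * 3.133318
Balance = $10,478.82

$10,478.82


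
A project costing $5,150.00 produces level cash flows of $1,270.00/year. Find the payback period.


Formula: Payback = investment / annual cash flow
Substituting: Payback = $5,150.00 / $1,270.00
Payback = 4.0551 years

4.0551 years


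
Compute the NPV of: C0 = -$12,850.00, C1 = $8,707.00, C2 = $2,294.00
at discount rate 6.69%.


Formula: NPV = C0 + C1/(1+r) + C2/(1+r)^2
Discount C1: $8,707.00 / (1 + 0.0669) = $8,161.03
Discount C2: $2,294.00 / (1 + 0.0669)^2 = $2,015.33
NPV = -$12,850.00 + $8,161.03 + $2,015.33 = -$2,673.64

-$2,673.64


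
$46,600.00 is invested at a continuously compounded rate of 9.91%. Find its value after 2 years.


Formula: FV = P * e^(r*t)
Exponent: r*t = 0.0991 * 2 = 0.1982
e^(0.1982) = 1.219206
FV = $46,600.00 * 1.219206 = $56,815.01

$56,815.01


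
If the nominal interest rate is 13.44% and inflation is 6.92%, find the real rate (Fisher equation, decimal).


Formula: (1 + r_real) = (1 + r_nom) / (1 + inflation)
Substituting: (1 + r_real) = 1.1344 / 1.0692
(1 + r_real) = 1.06098
r_real = 1.06098 - 1 = 0.06098

0.06098


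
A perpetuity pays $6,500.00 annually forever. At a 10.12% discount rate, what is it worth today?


Formula: PV = C / r
Substituting: PV = $6,500.00 / 0.1012
PV = $64,229.25

$64,229.25


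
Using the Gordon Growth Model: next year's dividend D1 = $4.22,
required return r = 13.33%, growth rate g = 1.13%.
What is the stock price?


Formula: P = D1 / (r - g)
Spread: r - g = 0.1333 - 0.0113 = 0.122
Substituting: P = $4.22 / 0.122
P = $34.59

$34.59


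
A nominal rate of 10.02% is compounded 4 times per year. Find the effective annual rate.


Formula: EAR = (1 + r/m)^m - 1
Period rate: r/m = 0.1002 / 4 = 0.02505
Compounding: (1 + 0.02505)^4 = 1.104028
EAR = 1.104028 - 1 = 0.104028

0.104028


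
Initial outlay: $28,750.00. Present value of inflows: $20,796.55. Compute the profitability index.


Formula: PI = PV(cash flows) / initial investment
Substituting: PI = $20,796.55 / $28,750.00
PI = 0.7234

0.7234


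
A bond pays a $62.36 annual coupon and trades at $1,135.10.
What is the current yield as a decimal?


Formula: Current yield = annual coupon / price
Substituting: CY = $62.36 / $1,135.10
CY = 0.054938

0.054938


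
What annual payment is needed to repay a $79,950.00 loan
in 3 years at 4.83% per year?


Formula: PMT = PV * r / (1 - (1+r)^(-n))
Denominator: 1 - (1 + 0.0483)^(-3) = 0.131953
Numerator: $79,950.00 * 0.0483 = 3861.585
PMT = 3861.585 / 0.131953 = $29,264.85

$29,264.85


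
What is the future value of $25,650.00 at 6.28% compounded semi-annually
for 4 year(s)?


Formula: FV = P * (1 + r/m)^(m*t)
Period rate: r/m = 0.0628 / 2 = 0.0314
Total periods: m*t = 2 * 4 = 8
Growth factor: (1 + 0.0314)^8 = 1.28061
FV = $25,650.00 * 1.28061 = $32,847.66

$32,847.66


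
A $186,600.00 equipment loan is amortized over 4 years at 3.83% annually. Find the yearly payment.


Formula: PMT = PV * r / (1 - (1+r)^(-n))
Denominator: 1 - (1 + 0.0383)^(-4) = 0.139584
Numerator: $186,600.00 * 0.0383 = 7146.78
PMT = 7146.78 / 0.139584 = $51,200.64

$51,200.64


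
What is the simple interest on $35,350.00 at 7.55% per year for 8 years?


Formula: I = P * r * t
Substituting: I = $35,350.00 * 0.0755 * 8
Step: I = $35,350.00 * 0.604
I = $21,351.40

$21,351.40


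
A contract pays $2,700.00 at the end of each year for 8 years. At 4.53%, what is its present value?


Formula: PV = PMT * (1 - (1+r)^(-n)) / r
Discount factor: (1 + 0.0453)^(-8) = 0.701572
Bracket: 1 - 0.701572 = 0.298428
PV = $2,700.00 * 0.298428 / 0.0453 = $17,787.08

$17,787.08


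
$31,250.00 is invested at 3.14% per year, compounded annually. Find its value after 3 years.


Formula: FV = P * (1 + r)^n
Substituting: FV = $31,250.00 * (1 + 0.0314)^3
Growth factor: (1.0314)^3 = 1.097189
FV = $31,250.00 * 1.097189 = $34,287.15

$34,287.15


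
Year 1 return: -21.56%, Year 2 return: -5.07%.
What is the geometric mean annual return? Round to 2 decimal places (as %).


Formula: Geometric mean = ((1+r1)*(1+r2))^(1/2) - 1
Product: (1 + -0.2156) * (1 + -0.0507) = 0.7844 * 0.9493 = 0.744631
Square root: 0.744631^0.5 = 0.86292
Geometric mean = 0.86292 - 1 = -0.13708
As percentage: -13.71%

-13.71%


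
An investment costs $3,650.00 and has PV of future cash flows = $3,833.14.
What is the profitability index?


Formula: PI = PV(cash flows) / initial investment
Substituting: PI = $3,833.14 / $3,650.00
PI = 1.0502

1.0502


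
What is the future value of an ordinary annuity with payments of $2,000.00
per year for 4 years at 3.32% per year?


Formula: FV = PMT * ((1+r)^n - 1) / r
Growth factor: (1 + 0.0332)^4 = 1.139561
Numerator: 1.139561 - 1 = 0.139561
FV = $2,000.00 * 0.139561 / 0.0332 = $8,407.29

$8,407.29


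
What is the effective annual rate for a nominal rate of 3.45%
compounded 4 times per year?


Formula: EAR = (1 + r/m)^m - 1
Period rate: r/m = 0.0345 / 4 = 0.008625
Compounding: (1 + 0.008625)^4 = 1.034949
EAR = 1.034949 - 1 = 0.034949

0.034949


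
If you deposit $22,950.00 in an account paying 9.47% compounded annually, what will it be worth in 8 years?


Formula: FV = P * (1 + r)^n
Substituting: FV = $22,950.00 * (1 + 0.0947)^8
Growth factor: (1.0947)^8 = 2.062343
FV = $22,950.00 * 2.062343 = $47,330.78

$47,330.78


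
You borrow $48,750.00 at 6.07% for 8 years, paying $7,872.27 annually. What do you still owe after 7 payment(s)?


Formula: Balance = PV*(1+r)^k - PMT*((1+r)^k - 1)/r
Growth: (1 + 0.0607)^7 = 1.510595
Accumulated factor: ((1+r)^k - 1)/r = 8.411776
Balance = $48,750.00 * 1.510595 - $7,872.27 * 8.411776
Balance = $7,421.73

$7,421.73


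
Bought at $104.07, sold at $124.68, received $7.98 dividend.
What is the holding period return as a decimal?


Formula: HPR = (P1 - P0 + D) / P0
Gain: $124.68 - $104.07 + $7.98 = $28.59
HPR = $28.59 / $104.07 = 0.2747

0.2747


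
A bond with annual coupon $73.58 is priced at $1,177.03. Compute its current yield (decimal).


Formula: Current yield = annual coupon / price
Substituting: CY = $73.58 / $1,177.03
CY = 0.062513

0.062513


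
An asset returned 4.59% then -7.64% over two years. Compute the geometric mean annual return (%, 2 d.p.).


Formula: Geometric mean = ((1+r1)*(1+r2))^(1/2) - 1
Product: (1 + 0.0459) * (1 + -0.0764) = 1.0459 * 0.9236 = 0.965993
Square root: 0.965993^0.5 = 0.98285
Geometric mean = 0.98285 - 1 = -0.01715
As percentage: -1.72%

-1.72%


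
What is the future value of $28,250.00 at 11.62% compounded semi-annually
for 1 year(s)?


Formula: FV = P * (1 + r/m)^(m*t)
Period rate: r/m = 0.1162 / 2 = 0.0581
Total periods: m*t = 2 * 1 = 2
Growth factor: (1 + 0.0581)^2 = 1.119576
FV = $28,250.00 * 1.119576 = $31,628.01

$31,628.01


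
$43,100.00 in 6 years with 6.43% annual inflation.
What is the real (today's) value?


Formula: Real value = nominal / (1 + inflation)^years
Price level: (1 + 0.0643)^6 = 1.453397
Real value = $43,100.00 / 1.453397 = $29,654.66

$29,654.66


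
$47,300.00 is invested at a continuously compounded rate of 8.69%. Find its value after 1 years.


Formula: FV = P * e^(r*t)
Exponent: r*t = 0.0869 * 1 = 0.0869
e^(0.0869) = 1.090788
FV = $47,300.00 * 1.090788 = $51,594.25

$51,594.25


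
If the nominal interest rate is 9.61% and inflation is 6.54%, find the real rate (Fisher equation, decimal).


Formula: (1 + r_real) = (1 + r_nom) / (1 + inflation)
Substituting: (1 + r_real) = 1.0961 / 1.0654
(1 + r_real) = 1.028815
r_real = 1.028815 - 1 = 0.028815

0.028815


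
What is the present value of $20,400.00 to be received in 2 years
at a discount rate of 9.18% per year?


Formula: PV = FV / (1 + r)^n
Substituting: PV = $20,400.00 / (1 + 0.0918)^2
Discount factor: (1.0918)^2 = 1.192027
PV = $20,400.00 / 1.192027 = $17,113.70

$17,113.70


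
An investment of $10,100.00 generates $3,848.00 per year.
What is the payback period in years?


Formula: Payback = investment / annual cash flow
Substituting: Payback = $10,100.00 / $3,848.00
Payback = 2.6247 years

2.6247 years


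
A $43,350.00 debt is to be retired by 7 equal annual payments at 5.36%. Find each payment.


Formula: PMT = PV * r / (1 - (1+r)^(-n))
Denominator: 1 - (1 + 0.0536)^(-7) = 0.306143
Numerator: $43,350.00 * 0.0536 = 2323.56
PMT = 2323.56 / 0.306143 = $7,589.77

$7,589.77


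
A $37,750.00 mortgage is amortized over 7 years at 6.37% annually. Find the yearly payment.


Formula: PMT = PV * r / (1 - (1+r)^(-n))
Denominator: 1 - (1 + 0.0637)^(-7) = 0.350968
Numerator: $37,750.00 * 0.0637 = 2404.675
PMT = 2404.675 / 0.350968 = $6,851.54

$6,851.54


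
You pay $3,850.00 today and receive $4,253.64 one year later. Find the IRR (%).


Formula: IRR = C1/C0 - 1
Substituting: IRR = $4,253.64 / $3,850.00 - 1
Ratio: 1.104842 - 1 = 0.104842
IRR = 10.4842%

10.4842%


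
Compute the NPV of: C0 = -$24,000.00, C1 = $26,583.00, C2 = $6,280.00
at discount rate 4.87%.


Formula: NPV = C0 + C1/(1+r) + C2/(1+r)^2
Discount C1: $26,583.00 / (1 + 0.0487) = $25,348.53
Discount C2: $6,280.00 / (1 + 0.0487)^2 = $5,710.28
NPV = -$24,000.00 + $25,348.53 + $5,710.28 = $7,058.80

$7,058.80


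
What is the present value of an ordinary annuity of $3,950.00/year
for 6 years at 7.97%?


Formula: PV = PMT * (1 - (1+r)^(-n)) / r
Discount factor: (1 + 0.0797)^(-6) = 0.631221
Bracket: 1 - 0.631221 = 0.368779
PV = $3,950.00 * 0.368779 / 0.0797 = $18,277.01

$18,277.01


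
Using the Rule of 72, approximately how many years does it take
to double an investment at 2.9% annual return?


Formula: Years ≈ 72 / r
Substituting: Years ≈ 72 / 2.9
Years ≈ 24.8

24.8 years


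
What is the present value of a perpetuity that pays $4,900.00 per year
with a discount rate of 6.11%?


Formula: PV = C / r
Substituting: PV = $4,900.00 / 0.0611
PV = $80,196.40

$80,196.40


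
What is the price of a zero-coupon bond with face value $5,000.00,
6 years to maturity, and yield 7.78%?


Formula: Price = FV / (1 + r)^n
Substituting: Price = $5,000.00 / (1 + 0.0778)^6
Discount factor: (1.0778)^6 = 1.567578
Price = $5,000.00 / 1.567578 = $3,189.63

$3,189.63


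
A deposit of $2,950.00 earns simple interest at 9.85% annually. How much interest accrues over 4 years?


Formula: I = P * r * t
Substituting: I = $2,950.00 * 0.0985 * 4
Step: I = $2,950.00 * 0.394
I = $1,162.30

$1,162.30


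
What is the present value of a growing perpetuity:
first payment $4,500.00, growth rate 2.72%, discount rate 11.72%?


Formula: PV = C / (r - g)
Spread: r - g = 0.1172 - 0.0272 = 0.09
Substituting: PV = $4,500.00 / 0.09
PV = $50,000.00

$50,000.00


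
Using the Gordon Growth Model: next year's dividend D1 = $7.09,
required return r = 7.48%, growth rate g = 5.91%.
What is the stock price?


Formula: P = D1 / (r - g)
Spread: r - g = 0.0748 - 0.0591 = 0.0157
Substituting: P = $7.09 / 0.0157
P = $451.59

$451.59


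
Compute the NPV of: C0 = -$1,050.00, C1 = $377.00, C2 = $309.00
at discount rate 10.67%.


Formula: NPV = C0 + C1/(1+r) + C2/(1+r)^2
Discount C1: $377.00 / (1 + 0.1067) = $340.65
Discount C2: $309.00 / (1 + 0.1067)^2 = $252.29
NPV = -$1,050.00 + $340.65 + $252.29 = -$457.06

-$457.06


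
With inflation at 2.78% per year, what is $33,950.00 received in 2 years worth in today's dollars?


Formula: Real value = nominal / (1 + inflation)^years
Price level: (1 + 0.0278)^2 = 1.056373
Real value = $33,950.00 / 1.056373 = $32,138.27

$32,138.27


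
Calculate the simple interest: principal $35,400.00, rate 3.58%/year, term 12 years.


Formula: I = P * r * t
Substituting: I = $35,400.00 * 0.0358 * 12
Step: I = $35,400.00 * 0.4296
I = $15,207.84

$15,207.84


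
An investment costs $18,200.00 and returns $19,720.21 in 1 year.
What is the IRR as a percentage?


Formula: IRR = C1/C0 - 1
Substituting: IRR = $19,720.21 / $18,200.00 - 1
Ratio: 1.083528 - 1 = 0.083528
IRR = 8.3528%

8.3528%


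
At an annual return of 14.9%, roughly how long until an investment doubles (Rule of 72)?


Formula: Years ≈ 72 / r
Substituting: Years ≈ 72 / 14.9
Years ≈ 4.8

4.8 years


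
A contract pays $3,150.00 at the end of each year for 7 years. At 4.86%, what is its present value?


Formula: PV = PMT * (1 - (1+r)^(-n)) / r
Discount factor: (1 + 0.0486)^(-7) = 0.71735
Bracket: 1 - 0.71735 = 0.28265
PV = $3,150.00 * 0.28265 / 0.0486 = $18,319.92

$18,319.92


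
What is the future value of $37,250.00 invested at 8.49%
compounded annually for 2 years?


Formula: FV = P * (1 + r)^n
Substituting: FV = $37,250.00 * (1 + 0.0849)^2
Growth factor: (1.0849)^2 = 1.177008
FV = $37,250.00 * 1.177008 = $43,843.55

$43,843.55


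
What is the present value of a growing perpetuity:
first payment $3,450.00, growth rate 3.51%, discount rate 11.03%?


Formula: PV = C / (r - g)
Spread: r - g = 0.1103 - 0.0351 = 0.0752
Substituting: PV = $3,450.00 / 0.0752
PV = $45,877.66

$45,877.66


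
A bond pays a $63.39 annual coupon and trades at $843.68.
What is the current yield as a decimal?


Formula: Current yield = annual coupon / price
Substituting: CY = $63.39 / $843.68
CY = 0.075135

0.075135


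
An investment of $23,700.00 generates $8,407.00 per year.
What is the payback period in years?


Formula: Payback = investment / annual cash flow
Substituting: Payback = $23,700.00 / $8,407.00
Payback = 2.8191 years

2.8191 years


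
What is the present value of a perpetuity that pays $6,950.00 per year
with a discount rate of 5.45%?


Formula: PV = C / r
Substituting: PV = $6,950.00 / 0.0545
PV = $127,522.94

$127,522.94


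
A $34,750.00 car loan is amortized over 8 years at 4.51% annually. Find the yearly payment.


Formula: PMT = PV * r / (1 - (1+r)^(-n))
Denominator: 1 - (1 + 0.0451)^(-8) = 0.297353
Numerator: $34,750.00 * 0.0451 = 1567.225
PMT = 1567.225 / 0.297353 = $5,270.59

$5,270.59


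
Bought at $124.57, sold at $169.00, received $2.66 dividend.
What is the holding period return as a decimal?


Formula: HPR = (P1 - P0 + D) / P0
Gain: $169.00 - $124.57 + $2.66 = $47.09
HPR = $47.09 / $124.57 = 0.378

0.378


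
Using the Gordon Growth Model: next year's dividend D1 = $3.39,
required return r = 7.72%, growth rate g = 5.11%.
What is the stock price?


Formula: P = D1 / (r - g)
Spread: r - g = 0.0772 - 0.0511 = 0.0261
Substituting: P = $3.39 / 0.0261
P = $129.89

$129.89


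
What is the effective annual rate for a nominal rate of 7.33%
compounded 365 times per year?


Formula: EAR = (1 + r/m)^m - 1
Period rate: r/m = 0.0733 / 365 = 0.000201
Compounding: (1 + 0.000201)^365 = 1.076045
EAR = 1.076045 - 1 = 0.076045

0.076045


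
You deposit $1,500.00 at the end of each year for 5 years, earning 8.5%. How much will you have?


Formula: FV = PMT * ((1+r)^n - 1) / r
Growth factor: (1 + 0.085)^5 = 1.503657
Numerator: 1.503657 - 1 = 0.503657
FV = $1,500.00 * 0.503657 / 0.085 = $8,888.06

$8,888.06


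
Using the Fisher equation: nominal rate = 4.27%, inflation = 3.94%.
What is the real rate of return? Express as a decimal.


Formula: (1 + r_real) = (1 + r_nom) / (1 + inflation)
Substituting: (1 + r_real) = 1.0427 / 1.0394
(1 + r_real) = 1.003175
r_real = 1.003175 - 1 = 0.003175

0.003175


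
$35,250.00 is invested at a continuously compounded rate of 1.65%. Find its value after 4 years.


Formula: FV = P * e^(r*t)
Exponent: r*t = 0.0165 * 4 = 0.066
e^(0.066) = 1.068227
FV = $35,250.00 * 1.068227 = $37,654.99

$37,654.99


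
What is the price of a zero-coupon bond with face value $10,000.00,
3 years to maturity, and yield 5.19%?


Formula: Price = FV / (1 + r)^n
Substituting: Price = $10,000.00 / (1 + 0.0519)^3
Discount factor: (1.0519)^3 = 1.163921
Price = $10,000.00 / 1.163921 = $8,591.65

$8,591.65


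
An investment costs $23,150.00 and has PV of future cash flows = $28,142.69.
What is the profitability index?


Formula: PI = PV(cash flows) / initial investment
Substituting: PI = $28,142.69 / $23,150.00
PI = 1.2157

1.2157


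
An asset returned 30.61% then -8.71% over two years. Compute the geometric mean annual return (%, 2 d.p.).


Formula: Geometric mean = ((1+r1)*(1+r2))^(1/2) - 1
Product: (1 + 0.3061) * (1 + -0.0871) = 1.3061 * 0.9129 = 1.192339
Square root: 1.192339^0.5 = 1.091943
Geometric mean = 1.091943 - 1 = 0.091943
As percentage: 9.19%

9.19%


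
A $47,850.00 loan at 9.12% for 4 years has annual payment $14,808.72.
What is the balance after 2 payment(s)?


Formula: Balance = PV*(1+r)^k - PMT*((1+r)^k - 1)/r
Growth: (1 + 0.0912)^2 = 1.190717
Accumulated factor: ((1+r)^k - 1)/r = 2.0912
Balance = $47,850.00 * 1.190717 - $14,808.72 * 2.0912
Balance = $26,007.83

$26,007.83


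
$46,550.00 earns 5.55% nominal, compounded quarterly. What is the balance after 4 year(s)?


Formula: FV = P * (1 + r/m)^(m*t)
Period rate: r/m = 0.0555 / 4 = 0.013875
Total periods: m*t = 4 * 4 = 16
Growth factor: (1 + 0.013875)^16 = 1.246667
FV = $46,550.00 * 1.246667 = $58,032.37

$58,032.37


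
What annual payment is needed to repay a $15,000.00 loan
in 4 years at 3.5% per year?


Formula: PMT = PV * r / (1 - (1+r)^(-n))
Denominator: 1 - (1 + 0.035)^(-4) = 0.128558
Numerator: $15,000.00 * 0.035 = 525.0
PMT = 525.0 / 0.128558 = $4,083.77

$4,083.77


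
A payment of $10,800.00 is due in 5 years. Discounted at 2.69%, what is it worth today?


Formula: PV = FV / (1 + r)^n
Substituting: PV = $10,800.00 / (1 + 0.0269)^5
Discount factor: (1.0269)^5 = 1.141933
PV = $10,800.00 / 1.141933 = $9,457.64

$9,457.64


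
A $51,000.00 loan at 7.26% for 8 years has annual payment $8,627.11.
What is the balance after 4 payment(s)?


Formula: Balance = PV*(1+r)^k - PMT*((1+r)^k - 1)/r
Growth: (1 + 0.0726)^4 = 1.323583
Accumulated factor: ((1+r)^k - 1)/r = 4.457066
Balance = $51,000.00 * 1.323583 - $8,627.11 * 4.457066
Balance = $29,051.14

$29,051.14


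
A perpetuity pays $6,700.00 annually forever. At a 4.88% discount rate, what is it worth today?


Formula: PV = C / r
Substituting: PV = $6,700.00 / 0.0488
PV = $137,295.08

$137,295.08


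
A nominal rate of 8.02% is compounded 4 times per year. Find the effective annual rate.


Formula: EAR = (1 + r/m)^m - 1
Period rate: r/m = 0.0802 / 4 = 0.02005
Compounding: (1 + 0.02005)^4 = 1.082644
EAR = 1.082644 - 1 = 0.082644

0.082644


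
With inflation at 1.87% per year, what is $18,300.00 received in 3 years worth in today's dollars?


Formula: Real value = nominal / (1 + inflation)^years
Price level: (1 + 0.0187)^3 = 1.057156
Real value = $18,300.00 / 1.057156 = $17,310.60

$17,310.60


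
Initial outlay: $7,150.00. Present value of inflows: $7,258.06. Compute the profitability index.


Formula: PI = PV(cash flows) / initial investment
Substituting: PI = $7,258.06 / $7,150.00
PI = 1.0151

1.0151


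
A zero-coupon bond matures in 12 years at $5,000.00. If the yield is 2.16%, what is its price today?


Formula: Price = FV / (1 + r)^n
Substituting: Price = $5,000.00 / (1 + 0.0216)^12
Discount factor: (1.0216)^12 = 1.292322
Price = $5,000.00 / 1.292322 = $3,869.01

$3,869.01


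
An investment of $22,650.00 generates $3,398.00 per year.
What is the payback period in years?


Formula: Payback = investment / annual cash flow
Substituting: Payback = $22,650.00 / $3,398.00
Payback = 6.6657 years

6.6657 years


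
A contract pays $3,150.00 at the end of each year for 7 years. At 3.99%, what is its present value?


Formula: PV = PMT * (1 - (1+r)^(-n)) / r
Discount factor: (1 + 0.0399)^(-7) = 0.760429
Bracket: 1 - 0.760429 = 0.239571
PV = $3,150.00 * 0.239571 / 0.0399 = $18,913.46

$18,913.46


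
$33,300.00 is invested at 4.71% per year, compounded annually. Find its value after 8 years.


Formula: FV = P * (1 + r)^n
Substituting: FV = $33,300.00 * (1 + 0.0471)^8
Growth factor: (1.0471)^8 = 1.445125
FV = $33,300.00 * 1.445125 = $48,122.65

$48,122.65


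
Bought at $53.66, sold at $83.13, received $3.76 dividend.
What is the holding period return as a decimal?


Formula: HPR = (P1 - P0 + D) / P0
Gain: $83.13 - $53.66 + $3.76 = $33.23
HPR = $33.23 / $53.66 = 0.6193

0.6193


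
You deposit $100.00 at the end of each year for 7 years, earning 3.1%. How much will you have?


Formula: FV = PMT * ((1+r)^n - 1) / r
Growth factor: (1 + 0.031)^7 = 1.238257
Numerator: 1.238257 - 1 = 0.238257
FV = $100.00 * 0.238257 / 0.031 = $768.57

$768.57


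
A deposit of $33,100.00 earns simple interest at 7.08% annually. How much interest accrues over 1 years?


Formula: I = P * r * t
Substituting: I = $33,100.00 * 0.0708 * 1
Step: I = $33,100.00 * 0.0708
I = $2,343.48

$2,343.48


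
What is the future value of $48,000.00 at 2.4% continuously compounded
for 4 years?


Formula: FV = P * e^(r*t)
Exponent: r*t = 0.024 * 4 = 0.096
e^(0.096) = 1.100759
FV = $48,000.00 * 1.100759 = $52,836.44

$52,836.44


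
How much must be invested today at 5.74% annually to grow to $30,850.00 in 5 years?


Formula: PV = FV / (1 + r)^n
Substituting: PV = $30,850.00 / (1 + 0.0574)^5
Discount factor: (1.0574)^5 = 1.321894
PV = $30,850.00 / 1.321894 = $23,337.73

$23,337.73


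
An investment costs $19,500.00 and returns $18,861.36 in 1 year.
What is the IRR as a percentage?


Formula: IRR = C1/C0 - 1
Substituting: IRR = $18,861.36 / $19,500.00 - 1
Ratio: 0.967249 - 1 = -0.032751
IRR = -3.2751%

-3.2751%


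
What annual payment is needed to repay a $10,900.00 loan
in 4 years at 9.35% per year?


Formula: PMT = PV * r / (1 - (1+r)^(-n))
Denominator: 1 - (1 + 0.0935)^(-4) = 0.300601
Numerator: $10,900.00 * 0.0935 = 1019.15
PMT = 1019.15 / 0.300601 = $3,390.37

$3,390.37


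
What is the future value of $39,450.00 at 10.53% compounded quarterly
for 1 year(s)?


Formula: FV = P * (1 + r/m)^(m*t)
Period rate: r/m = 0.1053 / 4 = 0.026325
Total periods: m*t = 4 * 1 = 4
Growth factor: (1 + 0.026325)^4 = 1.109531
FV = $39,450.00 * 1.109531 = $43,771.02

$43,771.02


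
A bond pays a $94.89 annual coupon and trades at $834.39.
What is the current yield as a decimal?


Formula: Current yield = annual coupon / price
Substituting: CY = $94.89 / $834.39
CY = 0.113724

0.113724


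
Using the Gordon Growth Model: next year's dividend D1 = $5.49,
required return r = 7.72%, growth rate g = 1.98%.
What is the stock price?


Formula: P = D1 / (r - g)
Spread: r - g = 0.0772 - 0.0198 = 0.0574
Substituting: P = $5.49 / 0.0574
P = $95.64

$95.64


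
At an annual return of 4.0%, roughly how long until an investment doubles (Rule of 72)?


Formula: Years ≈ 72 / r
Substituting: Years ≈ 72 / 4.0
Years ≈ 18.0

18.0 years


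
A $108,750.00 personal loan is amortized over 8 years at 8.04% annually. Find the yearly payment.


Formula: PMT = PV * r / (1 - (1+r)^(-n))
Denominator: 1 - (1 + 0.0804)^(-8) = 0.461329
Numerator: $108,750.00 * 0.0804 = 8743.5
PMT = 8743.5 / 0.461329 = $18,952.84

$18,952.84


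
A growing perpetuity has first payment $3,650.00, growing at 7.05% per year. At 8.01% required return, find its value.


Formula: PV = C / (r - g)
Spread: r - g = 0.0801 - 0.0705 = 0.0096
Substituting: PV = $3,650.00 / 0.0096
PV = $380,208.33

$380,208.33


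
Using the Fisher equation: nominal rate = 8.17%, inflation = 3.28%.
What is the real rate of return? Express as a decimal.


Formula: (1 + r_real) = (1 + r_nom) / (1 + inflation)
Substituting: (1 + r_real) = 1.0817 / 1.0328
(1 + r_real) = 1.047347
r_real = 1.047347 - 1 = 0.047347

0.047347


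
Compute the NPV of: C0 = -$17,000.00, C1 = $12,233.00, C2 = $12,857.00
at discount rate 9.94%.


Formula: NPV = C0 + C1/(1+r) + C2/(1+r)^2
Discount C1: $12,233.00 / (1 + 0.0994) = $11,126.98
Discount C2: $12,857.00 / (1 + 0.0994)^2 = $10,637.22
NPV = -$17,000.00 + $11,126.98 + $10,637.22 = $4,764.20

$4,764.20


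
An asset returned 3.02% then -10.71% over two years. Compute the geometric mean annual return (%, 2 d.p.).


Formula: Geometric mean = ((1+r1)*(1+r2))^(1/2) - 1
Product: (1 + 0.0302) * (1 + -0.1071) = 1.0302 * 0.8929 = 0.919866
Square root: 0.919866^0.5 = 0.959096
Geometric mean = 0.959096 - 1 = -0.040904
As percentage: -4.09%

-4.09%


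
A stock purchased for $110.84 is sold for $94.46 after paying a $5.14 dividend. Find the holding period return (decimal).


Formula: HPR = (P1 - P0 + D) / P0
Gain: $94.46 - $110.84 + $5.14 = -$11.24
HPR = -$11.24 / $110.84 = -0.1014

-0.1014


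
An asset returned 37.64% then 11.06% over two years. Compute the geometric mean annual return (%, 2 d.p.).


Formula: Geometric mean = ((1+r1)*(1+r2))^(1/2) - 1
Product: (1 + 0.3764) * (1 + 0.1106) = 1.3764 * 1.1106 = 1.52863
Square root: 1.52863^0.5 = 1.236378
Geometric mean = 1.236378 - 1 = 0.236378
As percentage: 23.64%

23.64%


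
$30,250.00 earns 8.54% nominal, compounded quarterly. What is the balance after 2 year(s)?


Formula: FV = P * (1 + r/m)^(m*t)
Period rate: r/m = 0.0854 / 4 = 0.02135
Total periods: m*t = 4 * 2 = 8
Growth factor: (1 + 0.02135)^8 = 1.184123
FV = $30,250.00 * 1.184123 = $35,819.71

$35,819.71


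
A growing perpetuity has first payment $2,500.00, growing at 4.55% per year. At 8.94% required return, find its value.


Formula: PV = C / (r - g)
Spread: r - g = 0.0894 - 0.0455 = 0.0439
Substituting: PV = $2,500.00 / 0.0439
PV = $56,947.61

$56,947.61


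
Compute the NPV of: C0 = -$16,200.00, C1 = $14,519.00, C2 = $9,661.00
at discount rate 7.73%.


Formula: NPV = C0 + C1/(1+r) + C2/(1+r)^2
Discount C1: $14,519.00 / (1 + 0.0773) = $13,477.21
Discount C2: $9,661.00 / (1 + 0.0773)^2 = $8,324.32
NPV = -$16,200.00 + $13,477.21 + $8,324.32 = $5,601.53

$5,601.53


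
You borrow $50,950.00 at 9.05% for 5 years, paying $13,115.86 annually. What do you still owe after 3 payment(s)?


Formula: Balance = PV*(1+r)^k - PMT*((1+r)^k - 1)/r
Growth: (1 + 0.0905)^3 = 1.296812
Accumulated factor: ((1+r)^k - 1)/r = 3.27969
Balance = $50,950.00 * 1.296812 - $13,115.86 * 3.27969
Balance = $23,056.61

$23,056.61


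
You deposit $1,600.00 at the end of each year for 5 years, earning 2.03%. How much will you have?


Formula: FV = PMT * ((1+r)^n - 1) / r
Growth factor: (1 + 0.0203)^5 = 1.105705
Numerator: 1.105705 - 1 = 0.105705
FV = $1,600.00 * 0.105705 / 0.0203 = $8,331.46

$8,331.46


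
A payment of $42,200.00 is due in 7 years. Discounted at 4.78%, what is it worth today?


Formula: PV = FV / (1 + r)^n
Substituting: PV = $42,200.00 / (1 + 0.0478)^7
Discount factor: (1.0478)^7 = 1.386592
PV = $42,200.00 / 1.386592 = $30,434.33

$30,434.33


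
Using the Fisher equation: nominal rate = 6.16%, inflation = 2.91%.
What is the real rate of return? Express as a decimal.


Formula: (1 + r_real) = (1 + r_nom) / (1 + inflation)
Substituting: (1 + r_real) = 1.0616 / 1.0291
(1 + r_real) = 1.031581
r_real = 1.031581 - 1 = 0.031581

0.031581


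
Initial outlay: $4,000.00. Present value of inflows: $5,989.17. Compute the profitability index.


Formula: PI = PV(cash flows) / initial investment
Substituting: PI = $5,989.17 / $4,000.00
PI = 1.4973

1.4973


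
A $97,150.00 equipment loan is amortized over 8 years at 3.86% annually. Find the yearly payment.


Formula: PMT = PV * r / (1 - (1+r)^(-n))
Denominator: 1 - (1 + 0.0386)^(-8) = 0.261393
Numerator: $97,150.00 * 0.0386 = 3749.99
PMT = 3749.99 / 0.261393 = $14,346.18

$14,346.18


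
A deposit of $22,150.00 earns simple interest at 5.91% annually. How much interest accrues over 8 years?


Formula: I = P * r * t
Substituting: I = $22,150.00 * 0.0591 * 8
Step: I = $22,150.00 * 0.4728
I = $10,472.52

$10,472.52


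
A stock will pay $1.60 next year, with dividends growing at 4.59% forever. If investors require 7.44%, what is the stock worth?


Formula: P = D1 / (r - g)
Spread: r - g = 0.0744 - 0.0459 = 0.0285
Substituting: P = $1.60 / 0.0285
P = $56.14

$56.14


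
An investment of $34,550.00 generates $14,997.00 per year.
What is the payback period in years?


Formula: Payback = investment / annual cash flow
Substituting: Payback = $34,550.00 / $14,997.00
Payback = 2.3038 years

2.3038 years


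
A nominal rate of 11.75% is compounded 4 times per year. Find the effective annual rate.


Formula: EAR = (1 + r/m)^m - 1
Period rate: r/m = 0.1175 / 4 = 0.029375
Compounding: (1 + 0.029375)^4 = 1.122779
EAR = 1.122779 - 1 = 0.122779

0.122779


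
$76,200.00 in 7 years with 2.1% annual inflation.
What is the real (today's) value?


Formula: Real value = nominal / (1 + inflation)^years
Price level: (1 + 0.021)^7 = 1.156592
Real value = $76,200.00 / 1.156592 = $65,883.21

$65,883.21


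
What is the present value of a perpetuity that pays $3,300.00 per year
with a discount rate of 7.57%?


Formula: PV = C / r
Substituting: PV = $3,300.00 / 0.0757
PV = $43,593.13

$43,593.13


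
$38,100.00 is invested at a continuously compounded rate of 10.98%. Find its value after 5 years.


Formula: FV = P * e^(r*t)
Exponent: r*t = 0.1098 * 5 = 0.549
e^(0.549) = 1.731521
FV = $38,100.00 * 1.731521 = $65,970.94

$65,970.94


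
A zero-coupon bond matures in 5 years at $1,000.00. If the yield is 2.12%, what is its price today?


Formula: Price = FV / (1 + r)^n
Substituting: Price = $1,000.00 / (1 + 0.0212)^5
Discount factor: (1.0212)^5 = 1.110591
Price = $1,000.00 / 1.110591 = $900.42

$900.42


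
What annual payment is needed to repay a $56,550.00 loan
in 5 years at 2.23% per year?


Formula: PMT = PV * r / (1 - (1+r)^(-n))
Denominator: 1 - (1 + 0.0223)^(-5) = 0.104412
Numerator: $56,550.00 * 0.0223 = 1261.065
PMT = 1261.065 / 0.104412 = $12,077.76

$12,077.76


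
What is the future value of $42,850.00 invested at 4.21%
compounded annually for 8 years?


Formula: FV = P * (1 + r)^n
Substituting: FV = $42,850.00 * (1 + 0.0421)^8
Growth factor: (1.0421)^8 = 1.390834
FV = $42,850.00 * 1.390834 = $59,597.22

$59,597.22


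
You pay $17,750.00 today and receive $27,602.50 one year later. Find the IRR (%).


Formula: IRR = C1/C0 - 1
Substituting: IRR = $27,602.50 / $17,750.00 - 1
Ratio: 1.55507 - 1 = 0.55507
IRR = 55.507%

55.507%


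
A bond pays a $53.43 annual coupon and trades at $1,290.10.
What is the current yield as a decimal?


Formula: Current yield = annual coupon / price
Substituting: CY = $53.43 / $1,290.10
CY = 0.041415

0.041415


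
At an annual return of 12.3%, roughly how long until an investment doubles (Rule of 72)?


Formula: Years ≈ 72 / r
Substituting: Years ≈ 72 / 12.3
Years ≈ 5.9

5.9 years


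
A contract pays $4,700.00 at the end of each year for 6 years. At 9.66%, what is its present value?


Formula: PV = PMT * (1 - (1+r)^(-n)) / r
Discount factor: (1 + 0.0966)^(-6) = 0.575057
Bracket: 1 - 0.575057 = 0.424943
PV = $4,700.00 * 0.424943 / 0.0966 = $20,675.30

$20,675.30


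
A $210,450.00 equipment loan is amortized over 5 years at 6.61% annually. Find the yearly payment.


Formula: PMT = PV * r / (1 - (1+r)^(-n))
Denominator: 1 - (1 + 0.0661)^(-5) = 0.273877
Numerator: $210,450.00 * 0.0661 = 13910.745
PMT = 13910.745 / 0.273877 = $50,791.97

$50,791.97
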